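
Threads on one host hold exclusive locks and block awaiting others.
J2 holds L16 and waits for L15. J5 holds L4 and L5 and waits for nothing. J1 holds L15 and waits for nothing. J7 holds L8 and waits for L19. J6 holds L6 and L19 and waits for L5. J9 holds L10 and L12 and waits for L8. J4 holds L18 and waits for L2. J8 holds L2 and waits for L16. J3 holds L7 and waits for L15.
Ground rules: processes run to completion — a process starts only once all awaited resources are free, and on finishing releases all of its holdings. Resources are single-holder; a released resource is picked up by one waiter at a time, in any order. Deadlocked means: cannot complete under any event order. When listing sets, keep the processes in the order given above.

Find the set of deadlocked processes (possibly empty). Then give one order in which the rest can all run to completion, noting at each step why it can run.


The deadlocked set is empty.
Key observation: the waits form no ring: some process can always run, and its releases unblock the others one by one.
The rest can finish in the order J1, J5, J6, J3, J2, J7, J9, J8, J4.
Step-by-step check:
  J1 waits on nothing -> runs at once and releases L15
  J5 waits on nothing -> runs at once and releases L4 and L5
  run J6 (all its waits — L5 — are resolved); releases L6 and L19
  run J3 (all its waits — L15 — are resolved); releases L7
  run J2 (all its waits — L15 — are resolved); releases L16
  run J7 (all its waits — L19 — are resolved); releases L8
  run J9 (all its waits — L8 — are resolved); releases L10 and L12
  run J8 (all its waits — L16 — are resolved); releases L2
  run J4 (all its waits — L2 — are resolved); releases L18


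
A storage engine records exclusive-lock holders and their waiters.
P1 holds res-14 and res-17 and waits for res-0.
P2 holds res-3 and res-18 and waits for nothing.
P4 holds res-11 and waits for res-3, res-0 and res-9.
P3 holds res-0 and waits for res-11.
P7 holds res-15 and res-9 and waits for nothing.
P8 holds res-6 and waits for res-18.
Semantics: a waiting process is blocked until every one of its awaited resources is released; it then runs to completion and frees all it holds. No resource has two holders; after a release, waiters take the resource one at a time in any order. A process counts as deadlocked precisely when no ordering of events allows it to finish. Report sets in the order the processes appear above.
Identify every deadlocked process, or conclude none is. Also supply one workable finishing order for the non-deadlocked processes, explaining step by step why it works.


Deadlocked: P1, P4 and P3.
Key observation: the waits loop around P3 -> P4 -> P3 with no way out; P1 waits into the deadlock from upstream.
A valid finishing order for the others: P7, P2, P8.
Check, step by step:
  P7 waits on nothing -> runs at once and releases res-15 and res-9
  P2 waits on nothing -> runs at once and releases res-3 and res-18
  P8: everything it awaited (res-18) is free; runs, freeing res-6


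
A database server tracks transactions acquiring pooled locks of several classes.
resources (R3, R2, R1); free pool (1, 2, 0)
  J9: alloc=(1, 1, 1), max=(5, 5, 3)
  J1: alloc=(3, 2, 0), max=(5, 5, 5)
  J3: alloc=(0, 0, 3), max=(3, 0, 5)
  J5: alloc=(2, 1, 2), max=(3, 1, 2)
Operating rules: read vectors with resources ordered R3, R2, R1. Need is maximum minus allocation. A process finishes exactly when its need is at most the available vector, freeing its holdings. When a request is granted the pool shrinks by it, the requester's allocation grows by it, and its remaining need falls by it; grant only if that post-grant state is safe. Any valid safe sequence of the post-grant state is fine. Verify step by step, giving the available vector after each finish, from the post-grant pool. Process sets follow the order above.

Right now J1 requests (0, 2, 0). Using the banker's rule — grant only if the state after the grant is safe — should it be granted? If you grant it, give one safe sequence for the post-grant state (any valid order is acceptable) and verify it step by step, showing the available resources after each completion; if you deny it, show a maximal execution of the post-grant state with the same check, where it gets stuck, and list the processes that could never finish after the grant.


GRANT: granting preserves safety; a valid post-grant sequence is J5, J3, J1, J9.
Key observation: (1, 0, 0) free after granting still covers J5 first, and each release covers the next.
Verifying the post-grant state step by step:
  pool = (1, 0, 0)
  J5: need (1, 0, 0) fits (1, 0, 0); releases (2, 1, 2), pool now (3, 1, 2)
  J3: need (3, 0, 2) fits (3, 1, 2); releases (0, 0, 3), pool now (3, 1, 5)
  J1: need (2, 1, 5) fits (3, 1, 5); releases (3, 4, 0), pool now (6, 5, 5)
  J9: need (4, 4, 2) fits (6, 5, 5); releases (1, 1, 1), pool now (7, 6, 6)


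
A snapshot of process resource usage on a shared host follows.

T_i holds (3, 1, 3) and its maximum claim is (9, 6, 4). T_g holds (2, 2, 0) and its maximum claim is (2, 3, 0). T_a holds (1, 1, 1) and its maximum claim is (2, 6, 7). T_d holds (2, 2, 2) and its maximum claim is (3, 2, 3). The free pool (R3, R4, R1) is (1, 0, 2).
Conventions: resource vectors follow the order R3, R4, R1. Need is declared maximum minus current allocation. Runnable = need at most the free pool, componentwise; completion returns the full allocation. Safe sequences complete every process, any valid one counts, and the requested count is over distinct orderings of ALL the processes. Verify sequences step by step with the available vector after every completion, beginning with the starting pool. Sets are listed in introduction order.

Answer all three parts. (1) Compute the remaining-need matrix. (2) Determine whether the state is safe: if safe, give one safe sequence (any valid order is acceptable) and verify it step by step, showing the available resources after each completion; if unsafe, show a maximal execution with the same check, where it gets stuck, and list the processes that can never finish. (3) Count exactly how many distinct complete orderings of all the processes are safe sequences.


(1) Need matrix, components ordered R3, R4, R1:
  T_i: (6, 5, 1)
  T_g: (0, 1, 0)
  T_a: (1, 5, 6)
  T_d: (1, 0, 1)
(2) The state is UNSAFE.
Key observation: the pool after T_d, T_g is (5, 4, 4); every surviving request exceeds it in R4, so progress ends there.
A maximal execution: T_d, T_g — then nothing else fits. Step-by-step check:
  pool = (1, 0, 2)
  run T_d (needs (1, 0, 1), free (1, 0, 2)); after release of (2, 2, 2) the pool is (3, 2, 4)
  run T_g (needs (0, 1, 0), free (3, 2, 4)); after release of (2, 2, 0) the pool is (5, 4, 4)
  blocked: T_i wants (6, 5, 1), pool (5, 4, 4) — not enough R3 and R4
  blocked: T_a wants (1, 5, 6), pool (5, 4, 4) — not enough R4 and R1
Processes that can never finish: T_i and T_a.
(3) Precisely 0 of the possible complete orderings are safe sequences.


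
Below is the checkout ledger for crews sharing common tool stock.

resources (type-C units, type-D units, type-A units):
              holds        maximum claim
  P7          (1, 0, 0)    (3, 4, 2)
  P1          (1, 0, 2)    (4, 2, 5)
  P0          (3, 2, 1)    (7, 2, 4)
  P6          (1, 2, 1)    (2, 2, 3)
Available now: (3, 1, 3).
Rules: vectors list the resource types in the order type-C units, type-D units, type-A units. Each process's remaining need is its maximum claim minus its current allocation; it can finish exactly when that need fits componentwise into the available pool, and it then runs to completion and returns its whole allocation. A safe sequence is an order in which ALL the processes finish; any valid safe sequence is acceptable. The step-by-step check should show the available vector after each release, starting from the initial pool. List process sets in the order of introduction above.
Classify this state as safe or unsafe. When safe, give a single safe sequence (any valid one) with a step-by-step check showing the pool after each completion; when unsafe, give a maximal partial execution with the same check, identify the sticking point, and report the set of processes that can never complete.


SAFE. One safe sequence: P6, P0, P1, P7.
Key observation: P0 marks the first exact bind of the order: its need (4, 0, 3) fits the free (4, 3, 4) with zero slack on a requested resource.
Check, step by step:
  pool = (3, 1, 3)
  P6: need (1, 0, 2) fits (3, 1, 3); releases (1, 2, 1), pool now (4, 3, 4)
  P0: need (4, 0, 3) fits (4, 3, 4); releases (3, 2, 1), pool now (7, 5, 5)
  P1: need (3, 2, 3) fits (7, 5, 5); releases (1, 0, 2), pool now (8, 5, 7)
  P7: need (2, 4, 2) fits (8, 5, 7); releases (1, 0, 0), pool now (9, 5, 7)


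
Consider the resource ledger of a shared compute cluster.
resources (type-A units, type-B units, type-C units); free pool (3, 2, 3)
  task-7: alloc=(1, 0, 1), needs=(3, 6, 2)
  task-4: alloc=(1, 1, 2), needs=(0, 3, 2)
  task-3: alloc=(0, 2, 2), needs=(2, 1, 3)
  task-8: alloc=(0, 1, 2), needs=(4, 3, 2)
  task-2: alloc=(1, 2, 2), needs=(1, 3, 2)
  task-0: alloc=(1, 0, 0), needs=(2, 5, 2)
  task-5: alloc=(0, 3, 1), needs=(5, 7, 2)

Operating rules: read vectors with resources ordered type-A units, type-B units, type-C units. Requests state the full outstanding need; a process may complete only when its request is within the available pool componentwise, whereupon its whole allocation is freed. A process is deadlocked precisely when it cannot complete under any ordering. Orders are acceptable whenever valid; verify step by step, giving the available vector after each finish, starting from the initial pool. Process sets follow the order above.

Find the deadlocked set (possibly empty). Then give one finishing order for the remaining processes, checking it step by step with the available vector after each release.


No process is deadlocked.
Key observation: task-3 leads a chain of completions in which each release enables another process.
One completion order for the rest: task-3, task-2, task-4, task-0, task-7, task-8, task-5. Walking it through:
  pool = (3, 2, 3)
  task-3: need (2, 1, 3) fits (3, 2, 3); releases (0, 2, 2), pool now (3, 4, 5)
  task-2: need (1, 3, 2) fits (3, 4, 5); releases (1, 2, 2), pool now (4, 6, 7)
  task-4: need (0, 3, 2) fits (4, 6, 7); releases (1, 1, 2), pool now (5, 7, 9)
  task-0: need (2, 5, 2) fits (5, 7, 9); releases (1, 0, 0), pool now (6, 7, 9)
  task-7: need (3, 6, 2) fits (6, 7, 9); releases (1, 0, 1), pool now (7, 7, 10)
  task-8: need (4, 3, 2) fits (7, 7, 10); releases (0, 1, 2), pool now (7, 8, 12)
  task-5: need (5, 7, 2) fits (7, 8, 12); releases (0, 3, 1), pool now (7, 11, 13)


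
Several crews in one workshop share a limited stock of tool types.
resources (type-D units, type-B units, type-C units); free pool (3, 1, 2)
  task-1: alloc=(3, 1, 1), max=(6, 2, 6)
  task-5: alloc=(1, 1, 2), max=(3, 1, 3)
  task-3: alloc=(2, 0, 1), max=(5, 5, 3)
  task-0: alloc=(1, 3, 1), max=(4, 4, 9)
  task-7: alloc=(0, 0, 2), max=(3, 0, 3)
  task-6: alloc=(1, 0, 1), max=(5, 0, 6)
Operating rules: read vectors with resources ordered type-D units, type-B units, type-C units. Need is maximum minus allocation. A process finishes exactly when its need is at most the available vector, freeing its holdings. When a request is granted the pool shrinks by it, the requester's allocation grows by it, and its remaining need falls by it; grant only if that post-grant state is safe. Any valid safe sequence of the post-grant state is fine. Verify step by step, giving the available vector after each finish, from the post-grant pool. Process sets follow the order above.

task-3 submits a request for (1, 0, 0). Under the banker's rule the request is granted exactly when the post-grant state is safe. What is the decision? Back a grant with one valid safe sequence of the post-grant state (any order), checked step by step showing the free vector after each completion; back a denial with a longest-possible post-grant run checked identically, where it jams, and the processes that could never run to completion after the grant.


GRANT: granting preserves safety; a valid post-grant sequence is task-5, task-7, task-1, task-6, task-0, task-3.
Key observation: (2, 1, 2) free after granting still covers task-5 first, and each release covers the next.
Verifying the post-grant state step by step:
  pool = (2, 1, 2)
  task-5 needs (2, 0, 1) <= (2, 1, 2) -> finishes; pool += (1, 1, 2) = (3, 2, 4)
  task-7 needs (3, 0, 1) <= (3, 2, 4) -> finishes; pool += (0, 0, 2) = (3, 2, 6)
  task-1 needs (3, 1, 5) <= (3, 2, 6) -> finishes; pool += (3, 1, 1) = (6, 3, 7)
  task-6 needs (4, 0, 5) <= (6, 3, 7) -> finishes; pool += (1, 0, 1) = (7, 3, 8)
  task-0 needs (3, 1, 8) <= (7, 3, 8) -> finishes; pool += (1, 3, 1) = (8, 6, 9)
  task-3 needs (2, 5, 2) <= (8, 6, 9) -> finishes; pool += (3, 0, 1) = (11, 6, 10)


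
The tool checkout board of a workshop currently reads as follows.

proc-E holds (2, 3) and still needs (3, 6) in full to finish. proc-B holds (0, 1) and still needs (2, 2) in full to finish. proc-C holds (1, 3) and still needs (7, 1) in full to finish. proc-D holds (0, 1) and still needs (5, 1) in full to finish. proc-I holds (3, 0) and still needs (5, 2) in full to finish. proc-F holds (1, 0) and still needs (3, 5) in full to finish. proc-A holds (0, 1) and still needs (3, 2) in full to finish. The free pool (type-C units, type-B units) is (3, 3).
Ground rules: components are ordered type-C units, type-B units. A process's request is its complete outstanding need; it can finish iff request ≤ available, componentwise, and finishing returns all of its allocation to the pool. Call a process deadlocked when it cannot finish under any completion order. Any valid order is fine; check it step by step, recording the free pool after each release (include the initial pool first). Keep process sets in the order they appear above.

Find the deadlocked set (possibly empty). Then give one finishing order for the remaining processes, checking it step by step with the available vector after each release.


Deadlocked set: proc-E, proc-C, proc-D and proc-I.
Key observation: after proc-A, proc-B, proc-F the pool peaks at (4, 5), and each blocked process is short somewhere: proc-E on type-B units; proc-C on type-C units; proc-D on type-C units; proc-I on type-C units.
The rest can finish in the order proc-A, proc-B, proc-F. Step-by-step check:
  pool = (3, 3)
  proc-A: need (3, 2) fits (3, 3); releases (0, 1), pool now (3, 4)
  proc-B: need (2, 2) fits (3, 4); releases (0, 1), pool now (3, 5)
  proc-F: need (3, 5) fits (3, 5); releases (1, 0), pool now (4, 5)
The blocked processes can never fit:
  proc-E cannot run: need (3, 6) vs free (4, 5) (insufficient type-B units)
  proc-C cannot run: need (7, 1) vs free (4, 5) (insufficient type-C units)
  proc-D cannot run: need (5, 1) vs free (4, 5) (insufficient type-C units)
  proc-I cannot run: need (5, 2) vs free (4, 5) (insufficient type-C units)


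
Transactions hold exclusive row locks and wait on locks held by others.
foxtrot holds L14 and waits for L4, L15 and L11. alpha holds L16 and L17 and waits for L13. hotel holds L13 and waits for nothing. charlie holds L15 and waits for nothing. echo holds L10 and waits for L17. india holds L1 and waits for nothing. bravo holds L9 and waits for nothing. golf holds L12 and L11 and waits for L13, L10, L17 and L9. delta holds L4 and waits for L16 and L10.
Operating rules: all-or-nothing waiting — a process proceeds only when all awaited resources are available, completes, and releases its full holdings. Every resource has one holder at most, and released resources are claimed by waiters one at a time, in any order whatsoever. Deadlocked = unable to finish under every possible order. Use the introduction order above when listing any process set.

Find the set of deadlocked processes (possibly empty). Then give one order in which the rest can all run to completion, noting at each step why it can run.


Nothing here is deadlocked.
Key observation: every chain of waits terminates; starting from the processes that wait on nothing, all the rest unlock in turn.
The rest can finish in the order hotel, bravo, alpha, charlie, echo, golf, india, delta, foxtrot.
Verifying each step:
  hotel: no waits; runs immediately, freeing L13
  bravo: no waits; runs immediately, freeing L9
  run alpha (all its waits — L13 — are resolved); releases L16 and L17
  charlie: no waits; runs immediately, freeing L15
  run echo (all its waits — L17 — are resolved); releases L10
  run golf (all its waits — L13, L10, L17 and L9 — are resolved); releases L12 and L11
  india: no waits; runs immediately, freeing L1
  run delta (all its waits — L16 and L10 — are resolved); releases L4
  run foxtrot (all its waits — L4, L15 and L11 — are resolved); releases L14


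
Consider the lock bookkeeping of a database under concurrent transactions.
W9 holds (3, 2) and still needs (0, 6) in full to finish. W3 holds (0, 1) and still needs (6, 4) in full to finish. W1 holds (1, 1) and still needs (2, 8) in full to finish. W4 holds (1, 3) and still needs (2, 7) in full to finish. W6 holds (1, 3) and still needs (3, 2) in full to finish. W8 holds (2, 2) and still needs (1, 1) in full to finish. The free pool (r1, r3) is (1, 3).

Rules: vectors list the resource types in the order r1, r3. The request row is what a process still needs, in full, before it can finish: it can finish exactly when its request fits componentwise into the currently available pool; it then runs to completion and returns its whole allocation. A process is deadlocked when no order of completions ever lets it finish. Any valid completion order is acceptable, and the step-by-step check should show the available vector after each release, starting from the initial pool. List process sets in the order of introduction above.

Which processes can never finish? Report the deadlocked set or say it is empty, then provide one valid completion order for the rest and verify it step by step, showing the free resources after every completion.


The deadlocked set is empty.
Key observation: beginning at W8, releases accumulate fast enough that every process eventually fits.
A valid finishing order for the others: W8, W6, W1, W9, W4, W3. Verifying each step:
  pool = (1, 3)
  W8 needs (1, 1) <= (1, 3) -> finishes; pool += (2, 2) = (3, 5)
  W6 needs (3, 2) <= (3, 5) -> finishes; pool += (1, 3) = (4, 8)
  W1 needs (2, 8) <= (4, 8) -> finishes; pool += (1, 1) = (5, 9)
  W9 needs (0, 6) <= (5, 9) -> finishes; pool += (3, 2) = (8, 11)
  W4 needs (2, 7) <= (8, 11) -> finishes; pool += (1, 3) = (9, 14)
  W3 needs (6, 4) <= (9, 14) -> finishes; pool += (0, 1) = (9, 15)


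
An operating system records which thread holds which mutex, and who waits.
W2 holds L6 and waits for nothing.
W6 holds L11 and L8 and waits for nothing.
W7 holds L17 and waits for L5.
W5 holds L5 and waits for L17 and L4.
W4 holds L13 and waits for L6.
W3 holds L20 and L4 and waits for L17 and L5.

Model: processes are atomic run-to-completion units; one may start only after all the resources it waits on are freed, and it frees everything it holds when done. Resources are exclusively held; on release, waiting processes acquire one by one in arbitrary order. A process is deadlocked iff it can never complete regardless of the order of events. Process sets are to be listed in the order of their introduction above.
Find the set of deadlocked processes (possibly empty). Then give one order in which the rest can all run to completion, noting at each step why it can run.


The deadlocked set is W7, W5 and W3.
Key observation: nobody on the ring W7 -> W5 -> W7 can start until another member finishes, which never happens; W3 is caught in further circular waits.
The rest can finish in the order W6, W2, W4.
Verifying each step:
  run W6 (it waits on nothing); releases L11 and L8
  run W2 (it waits on nothing); releases L6
  run W4 (all its waits — L6 — are resolved); releases L13


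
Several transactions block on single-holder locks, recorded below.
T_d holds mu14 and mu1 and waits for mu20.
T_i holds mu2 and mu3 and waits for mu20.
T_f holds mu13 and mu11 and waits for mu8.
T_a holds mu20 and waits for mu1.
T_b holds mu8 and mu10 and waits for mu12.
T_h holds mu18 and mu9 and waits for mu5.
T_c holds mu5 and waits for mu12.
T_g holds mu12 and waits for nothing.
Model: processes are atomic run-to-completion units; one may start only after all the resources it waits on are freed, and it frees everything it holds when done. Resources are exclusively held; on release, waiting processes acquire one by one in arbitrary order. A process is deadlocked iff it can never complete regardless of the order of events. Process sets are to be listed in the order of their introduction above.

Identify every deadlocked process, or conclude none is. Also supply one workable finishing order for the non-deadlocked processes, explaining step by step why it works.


The deadlocked set is T_d, T_i and T_a.
Key observation: T_d -> T_a -> T_d is a circular wait — nothing in it can go first; T_i waits into the deadlock from upstream.
A valid finishing order for the others: T_g, T_c, T_h, T_b, T_f.
Verifying each step:
  T_g waits on nothing -> runs at once and releases mu12
  T_c: everything it awaited (mu12) is free; runs, freeing mu5
  T_h: everything it awaited (mu5) is free; runs, freeing mu18 and mu9
  T_b: everything it awaited (mu12) is free; runs, freeing mu8 and mu10
  T_f: everything it awaited (mu8) is free; runs, freeing mu13 and mu11


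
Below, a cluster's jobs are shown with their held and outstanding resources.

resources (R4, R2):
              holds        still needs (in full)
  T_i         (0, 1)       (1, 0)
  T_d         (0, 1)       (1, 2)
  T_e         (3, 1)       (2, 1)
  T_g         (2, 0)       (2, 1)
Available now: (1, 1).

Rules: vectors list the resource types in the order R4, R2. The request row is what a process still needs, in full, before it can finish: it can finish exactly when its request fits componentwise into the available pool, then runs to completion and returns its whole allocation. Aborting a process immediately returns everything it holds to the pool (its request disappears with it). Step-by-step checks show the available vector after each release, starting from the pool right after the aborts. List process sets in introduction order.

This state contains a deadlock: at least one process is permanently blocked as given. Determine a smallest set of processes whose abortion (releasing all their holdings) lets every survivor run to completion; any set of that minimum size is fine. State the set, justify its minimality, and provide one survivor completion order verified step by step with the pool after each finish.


Minimum abort set: T_e.
Key observation: the returned (3, 1) from T_e is what brings T_g — unrunnable before, under any order — into play at step 2.
Minimality: the empty abort set fails — the state is deadlocked as it stands.
One survivor order: T_d, T_g, T_i. Check, step by step (post-abort pool first):
  pool = (4, 2)
  T_d: need (1, 2) fits (4, 2); releases (0, 1), pool now (4, 3)
  T_g: need (2, 1) fits (4, 3); releases (2, 0), pool now (6, 3)
  T_i: need (1, 0) fits (6, 3); releases (0, 1), pool now (6, 4)


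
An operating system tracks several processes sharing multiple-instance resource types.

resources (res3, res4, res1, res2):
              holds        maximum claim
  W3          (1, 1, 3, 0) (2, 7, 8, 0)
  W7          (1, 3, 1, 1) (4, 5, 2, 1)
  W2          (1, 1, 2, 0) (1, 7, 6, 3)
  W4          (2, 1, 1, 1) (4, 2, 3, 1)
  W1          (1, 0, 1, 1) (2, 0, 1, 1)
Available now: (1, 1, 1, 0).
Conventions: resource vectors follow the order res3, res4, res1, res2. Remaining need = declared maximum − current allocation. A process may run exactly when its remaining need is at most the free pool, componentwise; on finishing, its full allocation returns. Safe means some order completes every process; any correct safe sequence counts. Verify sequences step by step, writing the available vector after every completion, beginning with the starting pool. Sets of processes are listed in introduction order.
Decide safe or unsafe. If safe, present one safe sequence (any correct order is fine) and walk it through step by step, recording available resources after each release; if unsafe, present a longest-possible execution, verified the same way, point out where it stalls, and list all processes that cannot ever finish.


UNSAFE.
Key observation: after W1, W4, W7 complete, (5, 5, 4, 3) is the best the pool ever gets, yet each leftover process wants more res4.
The run W1, W4, W7 cannot be extended any further. Check, step by step:
  pool = (1, 1, 1, 0)
  W1 needs (1, 0, 0, 0) <= (1, 1, 1, 0) -> finishes; pool += (1, 0, 1, 1) = (2, 1, 2, 1)
  W4 needs (2, 1, 2, 0) <= (2, 1, 2, 1) -> finishes; pool += (2, 1, 1, 1) = (4, 2, 3, 2)
  W7 needs (3, 2, 1, 0) <= (4, 2, 3, 2) -> finishes; pool += (1, 3, 1, 1) = (5, 5, 4, 3)
  W3 cannot run: need (1, 6, 5, 0) vs free (5, 5, 4, 3) (insufficient res4 and res1)
  W2 cannot run: need (0, 6, 4, 3) vs free (5, 5, 4, 3) (insufficient res4)
Processes that can never finish: W3 and W2.


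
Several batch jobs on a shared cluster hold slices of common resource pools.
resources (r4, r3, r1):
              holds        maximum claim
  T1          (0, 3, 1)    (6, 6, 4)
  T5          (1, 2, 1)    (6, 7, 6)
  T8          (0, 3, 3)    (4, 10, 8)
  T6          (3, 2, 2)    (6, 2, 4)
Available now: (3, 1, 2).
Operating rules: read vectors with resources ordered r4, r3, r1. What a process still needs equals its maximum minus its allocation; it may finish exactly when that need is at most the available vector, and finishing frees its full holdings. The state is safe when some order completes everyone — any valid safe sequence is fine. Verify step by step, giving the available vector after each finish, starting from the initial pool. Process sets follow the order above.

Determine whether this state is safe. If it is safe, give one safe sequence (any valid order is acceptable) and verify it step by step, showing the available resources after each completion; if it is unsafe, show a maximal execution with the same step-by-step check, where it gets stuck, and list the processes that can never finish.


SAFE — a valid safe sequence is T6, T1, T5, T8.
Key observation: the first exact fit in this order is T6 — it needs (3, 0, 2) with (3, 1, 2) free, meeting a requested resource to the last unit.
Check, step by step:
  pool = (3, 1, 2)
  T6 needs (3, 0, 2) <= (3, 1, 2) -> finishes; pool += (3, 2, 2) = (6, 3, 4)
  T1 needs (6, 3, 3) <= (6, 3, 4) -> finishes; pool += (0, 3, 1) = (6, 6, 5)
  T5 needs (5, 5, 5) <= (6, 6, 5) -> finishes; pool += (1, 2, 1) = (7, 8, 6)
  T8 needs (4, 7, 5) <= (7, 8, 6) -> finishes; pool += (0, 3, 3) = (7, 11, 9)


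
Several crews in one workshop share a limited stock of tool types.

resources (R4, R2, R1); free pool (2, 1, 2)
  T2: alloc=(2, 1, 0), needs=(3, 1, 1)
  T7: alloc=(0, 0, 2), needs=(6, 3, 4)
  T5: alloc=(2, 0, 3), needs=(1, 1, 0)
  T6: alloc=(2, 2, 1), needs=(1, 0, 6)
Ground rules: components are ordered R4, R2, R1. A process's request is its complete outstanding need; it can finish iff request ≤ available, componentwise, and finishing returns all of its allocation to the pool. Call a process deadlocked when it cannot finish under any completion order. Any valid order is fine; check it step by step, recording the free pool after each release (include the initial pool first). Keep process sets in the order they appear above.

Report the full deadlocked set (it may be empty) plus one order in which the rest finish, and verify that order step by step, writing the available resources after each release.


The deadlocked set is T7 and T6.
Key observation: after T5, T2 the pool peaks at (6, 2, 5), and each blocked process is short somewhere: T7 on R2; T6 on R1.
One completion order for the rest: T5, T2. Walking it through:
  pool = (2, 1, 2)
  run T5 (needs (1, 1, 0), free (2, 1, 2)); after release of (2, 0, 3) the pool is (4, 1, 5)
  run T2 (needs (3, 1, 1), free (4, 1, 5)); after release of (2, 1, 0) the pool is (6, 2, 5)
None of the blocked processes ever fits:
  blocked: T7 wants (6, 3, 4), pool (6, 2, 5) — not enough R2
  blocked: T6 wants (1, 0, 6), pool (6, 2, 5) — not enough R1


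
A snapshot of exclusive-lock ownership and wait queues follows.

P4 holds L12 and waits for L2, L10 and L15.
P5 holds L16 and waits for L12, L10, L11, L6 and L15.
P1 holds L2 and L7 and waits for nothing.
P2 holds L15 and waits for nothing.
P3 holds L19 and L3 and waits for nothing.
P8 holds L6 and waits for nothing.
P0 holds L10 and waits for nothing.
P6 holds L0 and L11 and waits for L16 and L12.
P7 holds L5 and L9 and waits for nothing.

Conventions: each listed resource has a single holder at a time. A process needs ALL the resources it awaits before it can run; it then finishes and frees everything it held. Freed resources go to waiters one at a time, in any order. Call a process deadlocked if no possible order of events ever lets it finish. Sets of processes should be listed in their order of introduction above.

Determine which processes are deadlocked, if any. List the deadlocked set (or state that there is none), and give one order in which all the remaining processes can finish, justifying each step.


Deadlocked set: P5 and P6.
Key observation: P5 -> P6 -> P5 is a circular wait — nothing in it can go first; no other process is dragged down with it.
One completion order for the rest: P2, P0, P1, P8, P3, P4, P7.
Verifying each step:
  run P2 (it waits on nothing); releases L15
  run P0 (it waits on nothing); releases L10
  run P1 (it waits on nothing); releases L2 and L7
  run P8 (it waits on nothing); releases L6
  run P3 (it waits on nothing); releases L19 and L3
  run P4 (all its waits — L2, L10 and L15 — are resolved); releases L12
  run P7 (it waits on nothing); releases L5 and L9


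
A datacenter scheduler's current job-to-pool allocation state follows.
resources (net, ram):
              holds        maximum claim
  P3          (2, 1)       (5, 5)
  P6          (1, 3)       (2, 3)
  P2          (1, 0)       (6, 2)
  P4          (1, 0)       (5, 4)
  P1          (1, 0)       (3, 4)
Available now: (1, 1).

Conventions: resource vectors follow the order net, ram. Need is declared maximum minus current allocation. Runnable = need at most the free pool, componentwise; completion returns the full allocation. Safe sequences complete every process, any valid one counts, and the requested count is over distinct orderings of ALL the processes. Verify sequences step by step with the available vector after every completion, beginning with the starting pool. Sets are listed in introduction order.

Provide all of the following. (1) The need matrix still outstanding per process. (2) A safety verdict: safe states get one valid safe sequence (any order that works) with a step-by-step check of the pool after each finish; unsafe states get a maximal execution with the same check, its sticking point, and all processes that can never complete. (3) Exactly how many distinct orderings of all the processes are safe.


(1) Outstanding need per process (order net, ram):
  P3: (3, 4)
  P6: (1, 0)
  P2: (5, 2)
  P4: (4, 4)
  P1: (2, 4)
(2) SAFE — a valid safe sequence is P6, P1, P3, P2, P4.
Key observation: P6 is the earliest step where a requested resource binds exactly: need (1, 0), pool (1, 1) at its turn.
Verifying each step:
  pool = (1, 1)
  P6 needs (1, 0) <= (1, 1) -> finishes; pool += (1, 3) = (2, 4)
  P1 needs (2, 4) <= (2, 4) -> finishes; pool += (1, 0) = (3, 4)
  P3 needs (3, 4) <= (3, 4) -> finishes; pool += (2, 1) = (5, 5)
  P2 needs (5, 2) <= (5, 5) -> finishes; pool += (1, 0) = (6, 5)
  P4 needs (4, 4) <= (6, 5) -> finishes; pool += (1, 0) = (7, 5)
(3) The exact count: 2 of the possible complete orderings are safe sequences.


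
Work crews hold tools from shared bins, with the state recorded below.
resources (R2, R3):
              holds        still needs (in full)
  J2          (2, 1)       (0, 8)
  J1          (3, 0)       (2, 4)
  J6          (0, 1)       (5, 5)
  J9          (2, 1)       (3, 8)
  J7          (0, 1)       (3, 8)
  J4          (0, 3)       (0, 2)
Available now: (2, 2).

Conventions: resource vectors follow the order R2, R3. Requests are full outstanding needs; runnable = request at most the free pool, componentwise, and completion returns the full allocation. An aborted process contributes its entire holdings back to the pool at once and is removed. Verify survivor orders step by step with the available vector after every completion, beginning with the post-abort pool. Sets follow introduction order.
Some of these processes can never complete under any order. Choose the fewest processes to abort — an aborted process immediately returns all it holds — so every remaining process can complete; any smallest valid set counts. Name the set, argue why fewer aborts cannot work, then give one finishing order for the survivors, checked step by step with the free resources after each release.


Abort J9 and J7.
Key observation: J2 was stuck for good until J9 and J7 gave back (2, 2); in the order shown it finishes at step 4.
No one abort is enough; case by case: J2 alone leaves J9 blocked (short on R3); J1 alone leaves J2 blocked (short on R3); J6 alone leaves J2 blocked (short on R3); J9 alone leaves J2 blocked (short on R3); J7 alone leaves J2 blocked (short on R3); J4 alone leaves J2 blocked (short on R3).
One survivor order: J4, J1, J6, J2. Check, step by step (post-abort pool first):
  pool = (4, 4)
  J4 needs (0, 2) <= (4, 4) -> finishes; pool += (0, 3) = (4, 7)
  J1 needs (2, 4) <= (4, 7) -> finishes; pool += (3, 0) = (7, 7)
  J6 needs (5, 5) <= (7, 7) -> finishes; pool += (0, 1) = (7, 8)
  J2 needs (0, 8) <= (7, 8) -> finishes; pool += (2, 1) = (9, 9)


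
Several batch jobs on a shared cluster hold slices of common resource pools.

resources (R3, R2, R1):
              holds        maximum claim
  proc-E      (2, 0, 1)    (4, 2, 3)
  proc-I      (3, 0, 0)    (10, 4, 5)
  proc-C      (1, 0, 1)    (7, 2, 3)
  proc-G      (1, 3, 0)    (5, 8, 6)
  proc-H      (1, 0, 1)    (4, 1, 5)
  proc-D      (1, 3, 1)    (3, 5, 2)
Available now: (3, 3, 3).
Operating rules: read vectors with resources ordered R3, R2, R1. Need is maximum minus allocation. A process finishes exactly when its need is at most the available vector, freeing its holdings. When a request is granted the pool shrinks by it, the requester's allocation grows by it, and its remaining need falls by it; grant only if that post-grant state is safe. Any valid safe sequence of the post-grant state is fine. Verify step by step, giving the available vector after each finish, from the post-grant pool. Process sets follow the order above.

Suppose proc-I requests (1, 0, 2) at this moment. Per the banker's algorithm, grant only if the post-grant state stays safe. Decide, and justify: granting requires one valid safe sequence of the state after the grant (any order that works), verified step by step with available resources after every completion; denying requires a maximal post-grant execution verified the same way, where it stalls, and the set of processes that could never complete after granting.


DENY. Granting would leave the state unsafe.
Key observation: after proc-D, proc-E the pool peaks at (5, 6, 3), and each blocked process is short somewhere: proc-I on R3; proc-C on R3; proc-G on R1; proc-H on R1.
On the post-grant state, proc-D, proc-E is a maximal run — nothing extends it. Walking it through:
  pool = (2, 3, 1)
  run proc-D (needs (2, 2, 1), free (2, 3, 1)); after release of (1, 3, 1) the pool is (3, 6, 2)
  run proc-E (needs (2, 2, 2), free (3, 6, 2)); after release of (2, 0, 1) the pool is (5, 6, 3)
  blocked: proc-I wants (6, 4, 3), pool (5, 6, 3) — not enough R3
  blocked: proc-C wants (6, 2, 2), pool (5, 6, 3) — not enough R3
  blocked: proc-G wants (4, 5, 6), pool (5, 6, 3) — not enough R1
  blocked: proc-H wants (3, 1, 4), pool (5, 6, 3) — not enough R1
Post-grant, the permanently blocked set is proc-I, proc-C, proc-G and proc-H.


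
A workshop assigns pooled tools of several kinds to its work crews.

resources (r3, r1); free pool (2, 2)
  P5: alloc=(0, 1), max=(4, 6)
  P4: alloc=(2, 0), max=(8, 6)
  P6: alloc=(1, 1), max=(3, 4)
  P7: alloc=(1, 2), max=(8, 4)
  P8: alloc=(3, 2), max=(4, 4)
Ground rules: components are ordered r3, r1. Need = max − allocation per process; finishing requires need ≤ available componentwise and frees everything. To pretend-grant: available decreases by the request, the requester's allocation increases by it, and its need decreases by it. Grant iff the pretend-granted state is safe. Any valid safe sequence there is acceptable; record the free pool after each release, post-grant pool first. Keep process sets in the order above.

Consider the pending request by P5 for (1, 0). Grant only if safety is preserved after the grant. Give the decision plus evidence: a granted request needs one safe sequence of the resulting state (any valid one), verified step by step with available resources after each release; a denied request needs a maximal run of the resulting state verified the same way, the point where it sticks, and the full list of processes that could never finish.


GRANT: granting preserves safety; a valid post-grant sequence is P8, P6, P5, P4, P7.
Key observation: even at the reduced pool (1, 2), P8 fits immediately, so safety survives the grant.
Check on the post-grant state, step by step:
  pool = (1, 2)
  P8: need (1, 2) fits (1, 2); releases (3, 2), pool now (4, 4)
  P6: need (2, 3) fits (4, 4); releases (1, 1), pool now (5, 5)
  P5: need (3, 5) fits (5, 5); releases (1, 1), pool now (6, 6)
  P4: need (6, 6) fits (6, 6); releases (2, 0), pool now (8, 6)
  P7: need (7, 2) fits (8, 6); releases (1, 2), pool now (9, 8)


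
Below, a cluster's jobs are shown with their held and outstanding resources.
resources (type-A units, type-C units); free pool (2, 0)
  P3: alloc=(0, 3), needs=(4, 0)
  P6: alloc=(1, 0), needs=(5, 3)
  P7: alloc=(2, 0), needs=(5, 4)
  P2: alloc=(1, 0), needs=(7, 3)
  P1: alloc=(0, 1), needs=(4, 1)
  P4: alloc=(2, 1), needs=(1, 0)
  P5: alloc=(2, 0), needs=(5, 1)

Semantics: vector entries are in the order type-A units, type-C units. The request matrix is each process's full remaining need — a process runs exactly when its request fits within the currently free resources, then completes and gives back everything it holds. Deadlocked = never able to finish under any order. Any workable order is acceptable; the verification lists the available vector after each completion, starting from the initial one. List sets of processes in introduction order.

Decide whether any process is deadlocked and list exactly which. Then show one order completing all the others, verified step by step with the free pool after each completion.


The deadlocked set is P6, P7, P2 and P5.
Key observation: the wall is type-A units: completing P4, P1, P3 brings the pool only to (4, 5), and all the rest need more.
The rest can finish in the order P4, P1, P3. Check, step by step:
  pool = (2, 0)
  run P4 (needs (1, 0), free (2, 0)); after release of (2, 1) the pool is (4, 1)
  run P1 (needs (4, 1), free (4, 1)); after release of (0, 1) the pool is (4, 2)
  run P3 (needs (4, 0), free (4, 2)); after release of (0, 3) the pool is (4, 5)
The stuck group stays short no matter what:
  blocked: P6 wants (5, 3), pool (4, 5) — not enough type-A units
  blocked: P7 wants (5, 4), pool (4, 5) — not enough type-A units
  blocked: P2 wants (7, 3), pool (4, 5) — not enough type-A units
  blocked: P5 wants (5, 1), pool (4, 5) — not enough type-A units


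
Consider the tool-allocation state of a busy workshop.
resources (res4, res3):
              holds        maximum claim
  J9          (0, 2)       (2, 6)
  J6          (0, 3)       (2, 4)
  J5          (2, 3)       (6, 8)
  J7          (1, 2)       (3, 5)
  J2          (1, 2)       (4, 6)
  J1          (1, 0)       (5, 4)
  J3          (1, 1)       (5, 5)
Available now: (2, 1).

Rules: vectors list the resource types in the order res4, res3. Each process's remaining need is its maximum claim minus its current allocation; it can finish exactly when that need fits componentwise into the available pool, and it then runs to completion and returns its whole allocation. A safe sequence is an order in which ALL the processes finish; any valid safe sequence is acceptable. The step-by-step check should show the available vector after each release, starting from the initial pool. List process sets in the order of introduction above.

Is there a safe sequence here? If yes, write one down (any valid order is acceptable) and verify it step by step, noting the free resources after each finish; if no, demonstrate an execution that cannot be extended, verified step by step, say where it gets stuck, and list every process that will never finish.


SAFE, for example via the order J6, J9, J7, J2, J5, J3, J1.
Key observation: at J6 the run first touches a limit — (2, 1) against (2, 1), exact on a resource it actually requests.
Verifying each step:
  pool = (2, 1)
  J6: need (2, 1) fits (2, 1); releases (0, 3), pool now (2, 4)
  J9: need (2, 4) fits (2, 4); releases (0, 2), pool now (2, 6)
  J7: need (2, 3) fits (2, 6); releases (1, 2), pool now (3, 8)
  J2: need (3, 4) fits (3, 8); releases (1, 2), pool now (4, 10)
  J5: need (4, 5) fits (4, 10); releases (2, 3), pool now (6, 13)
  J3: need (4, 4) fits (6, 13); releases (1, 1), pool now (7, 14)
  J1: need (4, 4) fits (7, 14); releases (1, 0), pool now (8, 14)
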